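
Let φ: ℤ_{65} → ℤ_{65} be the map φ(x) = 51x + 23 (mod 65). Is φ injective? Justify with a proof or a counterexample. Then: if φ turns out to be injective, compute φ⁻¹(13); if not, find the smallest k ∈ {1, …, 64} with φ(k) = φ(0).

If φ(a) = φ(b), then 51a ≡ 51b (mod 65). Because gcd(51, 65) = 1, we may cancel 51 to get a ≡ b (mod 65).
Thus φ is injective.
We now compute 51⁻¹ mod 65 explicitly. Euclid's algorithm: 65 = 1·51 + 14, 51 = 3·14 + 9, 14 = 1·9 + 5, 9 = 1·5 + 4, 5 = 1·4 + 1; back-substituting gives 1 = 51·51 − 40·65, so 51⁻¹ ≡ 51 (mod 65).
Since φ is injective, we find φ⁻¹(13): we need 51x ≡ 13 − 23 ≡ 55 (mod 65). Using 51⁻¹ = 51: x ≡ 51·55 = 2805 = 43·65 + 10, so x = 10.
Check: φ(10) = 51·10 + 23 = 533 = 8·65 + 13 ≡ 13 (mod 65).

10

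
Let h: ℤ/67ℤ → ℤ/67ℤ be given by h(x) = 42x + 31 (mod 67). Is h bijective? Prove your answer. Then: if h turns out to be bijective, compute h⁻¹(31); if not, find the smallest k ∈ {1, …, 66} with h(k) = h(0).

By definition, h is injective if h(x_1) = h(x_2) implies x_1 = x_2.
If h(x_1) = h(x_2), then 42x_1 ≡ 42x_2 (mod 67). Because gcd(42, 67) = 1, we may cancel 42 to get x_1 ≡ x_2 (mod 67).
We now compute 42⁻¹ mod 67 explicitly. Euclid's algorithm: 67 = 1·42 + 25, 42 = 1·25 + 17, 25 = 1·17 + 8, 17 = 2·8 + 1; back-substituting gives 1 = 8·42 − 5·67, so 42⁻¹ ≡ 8 (mod 67).
Then y ↦ 8(y − 31) is a two-sided inverse to h, so every y ∈ ℤ/67ℤ has a preimage.
Hence h is bijective.
Since h is bijective, we compute h⁻¹(31): solve 42x + 31 ≡ 31 (mod 67), i.e. 42x ≡ 0 (mod 67).
Multiplying by 42⁻¹ = 8 gives x ≡ 8·0 = 0 ≡ 0 (mod 67).
Check: h(0) = 42·0 + 31 = 31 ≡ 31 (mod 67).

0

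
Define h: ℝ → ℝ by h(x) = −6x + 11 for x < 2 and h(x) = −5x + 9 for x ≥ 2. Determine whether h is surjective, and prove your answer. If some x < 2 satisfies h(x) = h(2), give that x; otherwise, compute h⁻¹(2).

Both pieces are strictly decreasing (slopes −6 and −5), so each is injective on its own interval.
The left piece maps (−∞, 2) onto (−1, ∞); the right piece maps [2, ∞) onto (−∞, −1].
These images together cover ℝ, so h is surjective.
Because the two images are disjoint, no x < 2 has h(x) = h(2), so we compute h⁻¹(2): 2 lies in (−1, ∞), so solve −6x + 11 = 2: x = (2 − 11)/(−6) = 3/2.

3/2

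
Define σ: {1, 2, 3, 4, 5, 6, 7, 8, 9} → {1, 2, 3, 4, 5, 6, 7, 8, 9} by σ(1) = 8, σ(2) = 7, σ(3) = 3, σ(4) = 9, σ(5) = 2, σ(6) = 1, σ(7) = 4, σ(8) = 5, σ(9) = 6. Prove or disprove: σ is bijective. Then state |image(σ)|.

The values 8, 7, 3, 9, 2, 1, 4, 5, 6 are a permutation of {1, 2, 3, 4, 5, 6, 7, 8, 9}: each element appears exactly once.
So σ is injective and surjective, hence bijective.
The image of σ is {1, 2, 3, 4, 5, 6, 7, 8, 9}, which has 9 elements.

9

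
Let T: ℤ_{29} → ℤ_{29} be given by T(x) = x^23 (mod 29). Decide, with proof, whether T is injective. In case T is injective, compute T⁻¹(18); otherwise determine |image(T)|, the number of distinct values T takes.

Since 29 is prime, the nonzero elements of ℤ_{29} form a cyclic group of order 28.
As gcd(23, 28) = 1, raising to the 23rd power is a bijection on this group: if x_1^23 ≡ x_2^23 then (x_1x_2^{−1})^23 = 1, and the only element of order dividing gcd(23, 28) = 1 is 1, so x_1 = x_2.
With T(0) = 0 this makes T injective on all of ℤ_{29}, hence bijective (finite equal-size domain and codomain). In particular T is injective.
Since T is injective, we find the preimage of 18. The inverse of x ↦ x^23 on (ℤ_{29})^× is x ↦ x^11, because 23·11 = 253 = 9·28 + 1 ≡ 1 (mod 28) and x^{28} = 1 for x ≠ 0 (Fermat). So T⁻¹(18) = 18^11 mod 29.
Repeated squaring mod 29: 18^1 ≡ 18, 18^2 ≡ 18² = 324 ≡ 5, 18^4 ≡ 5² = 25, 18^8 ≡ 25² = 625 ≡ 16. Since 11 = 8 + 2 + 1, 18^11 ≡ 16·5·18: 16·5 = 80 ≡ 22, then 22·18 = 396 ≡ 19. So 18^11 ≡ 19 (mod 29).
Hence T⁻¹(18) = 19.

19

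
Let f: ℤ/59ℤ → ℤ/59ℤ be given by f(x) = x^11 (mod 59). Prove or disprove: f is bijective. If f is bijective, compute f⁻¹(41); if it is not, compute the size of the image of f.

48

Since 59 is prime, the nonzero elements of ℤ/59ℤ form a cyclic group of order 58.
As gcd(11, 58) = 1, raising to the 11th power is a bijection on this group: if u^11 ≡ v^11 then (uv^{−1})^11 = 1, and the only element of order dividing gcd(11, 58) = 1 is 1, so u = v.
With f(0) = 0 this makes f injective on all of ℤ/59ℤ, hence bijective (finite equal-size domain and codomain). In particular f is bijective.
Since f is bijective, we find the preimage of 41. The inverse of x ↦ x^11 on (ℤ/59ℤ)^× is x ↦ x^37, because 11·37 = 407 = 7·58 + 1 ≡ 1 (mod 58) and x^{58} = 1 for x ≠ 0 (Fermat). So f⁻¹(41) = 41^37 mod 59.
Repeated squaring mod 59: 41^1 ≡ 41, 41^2 ≡ 41² = 1681 ≡ 29, 41^4 ≡ 29² = 841 ≡ 15, 41^8 ≡ 15² = 225 ≡ 48, 41^16 ≡ 48² = 2304 ≡ 3, 41^32 ≡ 3² = 9. Since 37 = 32 + 4 + 1, 41^37 ≡ 9·15·41: 9·15 = 135 ≡ 17, then 17·41 = 697 ≡ 48. So 41^37 ≡ 48 (mod 59).
Hence f⁻¹(41) = 48.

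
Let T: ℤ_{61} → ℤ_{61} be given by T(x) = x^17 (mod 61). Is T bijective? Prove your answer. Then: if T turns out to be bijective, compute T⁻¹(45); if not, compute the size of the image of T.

4

Since 61 is prime, the nonzero elements of ℤ_{61} form a cyclic group of order 60.
As gcd(17, 60) = 1, raising to the 17th power is a bijection on this group: if x_1^17 ≡ x_2^17 then (x_1x_2^{−1})^17 = 1, and the only element of order dividing gcd(17, 60) = 1 is 1, so x_1 = x_2.
With T(0) = 0 this makes T injective on all of ℤ_{61}, hence bijective (finite equal-size domain and codomain). In particular T is bijective.
Since T is bijective, we find the preimage of 45. The inverse of x ↦ x^17 on (ℤ_{61})^× is x ↦ x^53, because 17·53 = 901 = 15·60 + 1 ≡ 1 (mod 60) and x^{60} = 1 for x ≠ 0 (Fermat). So T⁻¹(45) = 45^53 mod 61.
Repeated squaring mod 61: 45^1 ≡ 45, 45^2 ≡ 45² = 2025 ≡ 12, 45^4 ≡ 12² = 144 ≡ 22, 45^8 ≡ 22² = 484 ≡ 57, 45^16 ≡ 57² = 3249 ≡ 16, 45^32 ≡ 16² = 256 ≡ 12. Since 53 = 32 + 16 + 4 + 1, 45^53 ≡ 12·16·22·45: 12·16 = 192 ≡ 9, then 9·22 = 198 ≡ 15, then 15·45 = 675 ≡ 4. So 45^53 ≡ 4 (mod 61).
Hence T⁻¹(45) = 4.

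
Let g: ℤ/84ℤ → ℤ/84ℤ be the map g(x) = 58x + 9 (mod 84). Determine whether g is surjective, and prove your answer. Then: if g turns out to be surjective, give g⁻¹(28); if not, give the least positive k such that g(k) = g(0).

Since gcd(58, 84) = 2, we have 58x ≡ 0 (mod 2) for all x, so g(x) ≡ 1 (mod 2).
But 0 ≢ 1 (mod 2), so 0 ∈ ℤ/84ℤ has no preimage. Thus g is not surjective.
Since g is not surjective, we find the least positive k with g(k) = g(0): this means 58k ≡ 0 (mod 84), i.e. 84 ∣ 58k. Since gcd(58, 84) = 2, dividing through by 2 this holds exactly when 42 ∣ 29k, and as gcd(29, 42) = 1, exactly when 42 ∣ k.
The smallest positive such k is 42.

42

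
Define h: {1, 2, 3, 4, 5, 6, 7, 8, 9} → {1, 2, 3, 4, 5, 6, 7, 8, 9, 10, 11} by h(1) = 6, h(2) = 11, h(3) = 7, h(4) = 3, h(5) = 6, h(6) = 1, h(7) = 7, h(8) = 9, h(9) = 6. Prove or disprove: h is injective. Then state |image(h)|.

h(1) = 6 = h(5) with 1 ≠ 5, so h is not injective.
The image of h is {1, 3, 6, 7, 9, 11}, which has 6 elements.

6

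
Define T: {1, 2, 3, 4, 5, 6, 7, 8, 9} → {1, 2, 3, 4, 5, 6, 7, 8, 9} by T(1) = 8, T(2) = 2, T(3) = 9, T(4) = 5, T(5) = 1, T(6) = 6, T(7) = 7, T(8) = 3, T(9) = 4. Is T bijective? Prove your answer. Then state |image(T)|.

9

The values 8, 2, 9, 5, 1, 6, 7, 3, 4 are a permutation of {1, 2, 3, 4, 5, 6, 7, 8, 9}: each element appears exactly once.
So T is injective and surjective, hence bijective.
The image of T is {1, 2, 3, 4, 5, 6, 7, 8, 9}, which has 9 elements.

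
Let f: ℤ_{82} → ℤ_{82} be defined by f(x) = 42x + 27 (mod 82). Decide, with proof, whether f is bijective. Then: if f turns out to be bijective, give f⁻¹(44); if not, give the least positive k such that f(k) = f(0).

Recall that f is injective when f(u) = f(v) forces u = v.
We have gcd(42, 82) = 2 > 1. Taking u = 0 and v = 41: f(0) = 27 and f(41) = 42·41 + 27 = 1749 ≡ 27 (mod 82).
So f(0) = f(41) while 0 ≠ 41, therefore f is not injective, hence not bijective.
Since f is not bijective, we find the least positive k with f(k) = f(0): this means 42k ≡ 0 (mod 82), i.e. 82 ∣ 42k. Since gcd(42, 82) = 2, dividing through by 2 this holds exactly when 41 ∣ 21k, and as gcd(21, 41) = 1, exactly when 41 ∣ k.
The smallest positive such k is 41.

41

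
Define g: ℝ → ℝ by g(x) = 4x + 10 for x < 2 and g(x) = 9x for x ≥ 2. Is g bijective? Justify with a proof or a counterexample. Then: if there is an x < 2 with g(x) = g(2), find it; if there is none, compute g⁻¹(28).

Both pieces are strictly increasing (slopes 4 and 9), so each is injective on its own interval.
The left piece maps (−∞, 2) onto (−∞, 18); the right piece maps [2, ∞) onto [18, ∞).
Since 18 = 18, the images partition ℝ: g is injective and surjective, hence bijective.
Because the two images are disjoint, no x < 2 has g(x) = g(2), so we compute g⁻¹(28): 28 lies in [18, ∞), so solve 9x = 28: x = (28 − 0)/9 = 28/9.

28/9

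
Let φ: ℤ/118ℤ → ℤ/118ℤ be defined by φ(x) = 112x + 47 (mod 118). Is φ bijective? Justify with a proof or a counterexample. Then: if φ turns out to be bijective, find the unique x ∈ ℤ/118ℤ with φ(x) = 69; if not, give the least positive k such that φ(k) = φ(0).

Recall: injectivity means: for all x_1, x_2 in the domain, φ(x_1) = φ(x_2) implies x_1 = x_2.
We have gcd(112, 118) = 2 > 1. Taking x_1 = 0 and x_2 = 59: φ(0) = 47 and φ(59) = 112·59 + 47 = 6655 ≡ 47 (mod 118).
So φ(0) = φ(59) while 0 ≠ 59, therefore φ is not injective, hence not bijective.
Since φ is not bijective, we find the least positive k with φ(k) = φ(0): this means 112k ≡ 0 (mod 118), i.e. 118 ∣ 112k. Since gcd(112, 118) = 2, dividing through by 2 this holds exactly when 59 ∣ 56k, and as gcd(56, 59) = 1, exactly when 59 ∣ k.
The smallest positive such k is 59.

59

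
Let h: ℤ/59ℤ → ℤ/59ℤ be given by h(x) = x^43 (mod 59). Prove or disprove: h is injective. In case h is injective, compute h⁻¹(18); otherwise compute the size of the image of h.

2

Since 59 is prime, the nonzero elements of ℤ/59ℤ form a cyclic group of order 58.
As gcd(43, 58) = 1, raising to the 43rd power is a bijection on this group: if u^43 ≡ v^43 then (uv^{−1})^43 = 1, and the only element of order dividing gcd(43, 58) = 1 is 1, so u = v.
With h(0) = 0 this makes h injective on all of ℤ/59ℤ, hence bijective (finite equal-size domain and codomain). In particular h is injective.
Since h is injective, we find the preimage of 18. The inverse of x ↦ x^43 on (ℤ/59ℤ)^× is x ↦ x^27, because 43·27 = 1161 = 20·58 + 1 ≡ 1 (mod 58) and x^{58} = 1 for x ≠ 0 (Fermat). So h⁻¹(18) = 18^27 mod 59.
Repeated squaring mod 59: 18^1 ≡ 18, 18^2 ≡ 18² = 324 ≡ 29, 18^4 ≡ 29² = 841 ≡ 15, 18^8 ≡ 15² = 225 ≡ 48, 18^16 ≡ 48² = 2304 ≡ 3. Since 27 = 16 + 8 + 2 + 1, 18^27 ≡ 3·48·29·18: 3·48 = 144 ≡ 26, then 26·29 = 754 ≡ 46, then 46·18 = 828 ≡ 2. So 18^27 ≡ 2 (mod 59).
Hence h⁻¹(18) = 2.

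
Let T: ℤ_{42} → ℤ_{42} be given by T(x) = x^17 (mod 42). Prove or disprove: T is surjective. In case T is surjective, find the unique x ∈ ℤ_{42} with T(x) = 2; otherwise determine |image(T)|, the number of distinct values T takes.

Computing x^17 mod 42 for each x (by repeated squaring, reducing mod 42 at every step), the values T(0), T(1), …, T(41) are: 0, 1, 32, 33, 16, 17, 6, 7, 8, 39, 40, 23, 24, 13, 14, 15, 4, 5, 30, 31, 20, 21, 22, 11, 12, 37, 38, 27, 28, 29, 18, 19, 2, 3, 34, 35, 36, 25, 26, 9, 10, 41.
Every element of ℤ_{42} appears exactly once in this list, so T is a bijection, and in particular surjective.
Since T is surjective, we read off the preimage of 2 from the same table: T(32) = 2, so T⁻¹(2) = 32.

32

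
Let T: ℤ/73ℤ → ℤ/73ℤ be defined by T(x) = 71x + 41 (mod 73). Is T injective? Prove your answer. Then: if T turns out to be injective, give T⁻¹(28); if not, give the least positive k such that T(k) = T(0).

Recall that injectivity means: for all s, t in the domain, T(s) = T(t) implies s = t.
Suppose T(s) = T(t) in ℤ/73ℤ. Then 71s + 41 ≡ 71t + 41 (mod 73), so 71(s − t) ≡ 0 (mod 73).
Since gcd(71, 73) = 1, 71 is invertible modulo 73, hence s − t ≡ 0 (mod 73), i.e. s = t.
Thus T is injective.
We now compute 71⁻¹ mod 73 explicitly. Euclid's algorithm: 73 = 1·71 + 2, 71 = 35·2 + 1; back-substituting gives 1 = 36·71 − 35·73, so 71⁻¹ ≡ 36 (mod 73).
Since T is injective, we find T⁻¹(28): we need 71x ≡ 28 − 41 ≡ 60 (mod 73). Using 71⁻¹ = 36: x ≡ 36·60 = 2160 = 29·73 + 43, so x = 43.
Check: T(43) = 71·43 + 41 = 3094 = 42·73 + 28 ≡ 28 (mod 73).

43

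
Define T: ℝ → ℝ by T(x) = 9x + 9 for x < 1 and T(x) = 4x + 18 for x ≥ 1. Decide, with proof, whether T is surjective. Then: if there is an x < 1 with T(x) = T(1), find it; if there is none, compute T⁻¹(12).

Both pieces are strictly increasing (slopes 9 and 4), so each is injective on its own interval.
The left piece maps (−∞, 1) onto (−∞, 18); the right piece maps [1, ∞) onto [22, ∞).
The union (−∞, 18) ∪ [22, ∞) omits the interval between 18 and 22; in particular 18 has no preimage. So T is not surjective.
Because the two images are disjoint, no x < 1 has T(x) = T(1), so we compute T⁻¹(12): 12 lies in (−∞, 18), so solve 9x + 9 = 12: x = (12 − 9)/9 = 1/3.

1/3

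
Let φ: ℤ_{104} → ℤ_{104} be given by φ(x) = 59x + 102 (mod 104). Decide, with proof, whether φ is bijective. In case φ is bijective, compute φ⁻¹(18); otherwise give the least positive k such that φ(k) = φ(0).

If φ(u) = φ(v), then 59u ≡ 59v (mod 104). Because gcd(59, 104) = 1, we may cancel 59 to get u ≡ v (mod 104).
We now compute 59⁻¹ mod 104 explicitly. Euclid's algorithm: 104 = 1·59 + 45, 59 = 1·45 + 14, 45 = 3·14 + 3, 14 = 4·3 + 2, 3 = 1·2 + 1; back-substituting gives 1 = 67·59 − 38·104, so 59⁻¹ ≡ 67 (mod 104).
For any y ∈ ℤ_{104}, x = 67(y − 102) mod 104 satisfies φ(x) = 59·67(y − 102) + 102 ≡ y (since 59·67 ≡ 1 mod 104). So every y has a preimage.
Therefore φ is bijective.
Since φ is bijective, we compute φ⁻¹(18): solve 59x + 102 ≡ 18 (mod 104), i.e. 59x ≡ 20 (mod 104).
Multiplying by 59⁻¹ = 67 gives x ≡ 67·20 = 1340 = 12·104 + 92 ≡ 92 (mod 104).
Check: φ(92) = 59·92 + 102 = 5530 = 53·104 + 18 ≡ 18 (mod 104).

92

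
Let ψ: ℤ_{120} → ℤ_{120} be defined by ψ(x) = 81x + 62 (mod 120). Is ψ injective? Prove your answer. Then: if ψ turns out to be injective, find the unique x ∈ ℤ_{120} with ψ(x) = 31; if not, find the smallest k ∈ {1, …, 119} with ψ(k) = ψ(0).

We have gcd(81, 120) = 3 > 1. Taking s = 0 and t = 40: ψ(0) = 62 and ψ(40) = 81·40 + 62 = 3302 ≡ 62 (mod 120).
So ψ(0) = ψ(40) while 0 ≠ 40, therefore ψ is not injective.
Since ψ is not injective, we find the least positive k with ψ(k) = ψ(0): this means 81k ≡ 0 (mod 120), i.e. 120 ∣ 81k. Since gcd(81, 120) = 3, dividing through by 3 this holds exactly when 40 ∣ 27k, and as gcd(27, 40) = 1, exactly when 40 ∣ k.
The smallest positive such k is 40.

40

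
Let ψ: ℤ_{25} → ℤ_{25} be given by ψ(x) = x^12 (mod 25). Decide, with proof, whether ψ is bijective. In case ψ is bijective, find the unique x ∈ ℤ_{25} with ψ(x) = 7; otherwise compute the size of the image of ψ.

ψ(3): Repeated squaring mod 25: 3^1 ≡ 3, 3^2 ≡ 3² = 9, 3^4 ≡ 9² = 81 ≡ 6, 3^8 ≡ 6² = 36 ≡ 11. Since 12 = 8 + 4, 3^12 ≡ 11·6: 11·6 = 66 ≡ 16. So 3^12 ≡ 16 (mod 25).
ψ(4): Repeated squaring mod 25: 4^1 ≡ 4, 4^2 ≡ 4² = 16, 4^4 ≡ 16² = 256 ≡ 6, 4^8 ≡ 6² = 36 ≡ 11. Since 12 = 8 + 4, 4^12 ≡ 11·6: 11·6 = 66 ≡ 16. So 4^12 ≡ 16 (mod 25).
So ψ(3) = ψ(4) = 16 while 3 ≠ 4, hence ψ is not injective, hence not bijective.
Since ψ is not bijective, we determine |image(ψ)|. Computing x^12 mod 25 for each x (by repeated squaring, reducing mod 25 at every step), the values ψ(0), ψ(1), …, ψ(24) are: 0, 1, 21, 16, 16, 0, 11, 1, 11, 6, 0, 21, 6, 6, 21, 0, 6, 11, 1, 11, 0, 16, 16, 21, 1.
The distinct values are {0, 1, 6, 11, 16, 21}; there are 6 of them.

6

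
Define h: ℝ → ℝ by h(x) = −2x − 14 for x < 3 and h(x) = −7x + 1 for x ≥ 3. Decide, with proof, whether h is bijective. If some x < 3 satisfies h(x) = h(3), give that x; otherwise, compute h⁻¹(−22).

Both pieces are strictly decreasing (slopes −2 and −7), so each is injective on its own interval.
The left piece maps (−∞, 3) onto (−20, ∞); the right piece maps [3, ∞) onto (−∞, −20].
Since −20 = −20, the images partition ℝ: h is injective and surjective, hence bijective.
Because the two images are disjoint, no x < 3 has h(x) = h(3), so we compute h⁻¹(−22): −22 lies in (−∞, −20], so solve −7x + 1 = −22: x = (−22 − 1)/(−7) = 23/7.

23/7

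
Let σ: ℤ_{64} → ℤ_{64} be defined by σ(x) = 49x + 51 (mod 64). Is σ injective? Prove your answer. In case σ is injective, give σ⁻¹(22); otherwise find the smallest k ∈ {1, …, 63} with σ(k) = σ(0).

If σ(x_1) = σ(x_2), then 49x_1 ≡ 49x_2 (mod 64). Because gcd(49, 64) = 1, we may cancel 49 to get x_1 ≡ x_2 (mod 64).
Therefore σ is injective.
We now compute 49⁻¹ mod 64 explicitly. Euclid's algorithm: 64 = 1·49 + 15, 49 = 3·15 + 4, 15 = 3·4 + 3, 4 = 1·3 + 1; back-substituting gives 1 = 17·49 − 13·64, so 49⁻¹ ≡ 17 (mod 64).
Since σ is injective, we find σ⁻¹(22): we need 49x ≡ 22 − 51 ≡ 35 (mod 64). Using 49⁻¹ = 17: x ≡ 17·35 = 595 = 9·64 + 19, so x = 19.
Check: σ(19) = 49·19 + 51 = 982 = 15·64 + 22 ≡ 22 (mod 64).

19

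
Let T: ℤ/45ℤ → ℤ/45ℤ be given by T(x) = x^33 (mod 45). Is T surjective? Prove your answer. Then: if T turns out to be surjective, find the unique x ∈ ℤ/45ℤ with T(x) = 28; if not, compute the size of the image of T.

15

T(0) = 0^33 = 0.
T(15): Repeated squaring mod 45: 15^1 ≡ 15, 15^2 ≡ 15² = 225 ≡ 0, 15^4 ≡ 0² = 0, 15^8 ≡ 0² = 0, 15^16 ≡ 0² = 0, 15^32 ≡ 0² = 0. Since 33 = 32 + 1, 15^33 ≡ 0·15: 0·15 = 0. So 15^33 ≡ 0 (mod 45).
So T(0) = T(15) = 0 while 0 ≠ 15, hence T is not injective.
A non-injective map from the 45-element set ℤ/45ℤ to itself takes at most 44 distinct values, so it cannot be surjective. Thus T is not surjective.
Since T is not surjective, we determine |image(T)|. Computing x^33 mod 45 for each x (by repeated squaring, reducing mod 45 at every step), the values T(0), T(1), …, T(44) are: 0, 1, 17, 18, 19, 35, 36, 37, 8, 9, 10, 26, 27, 28, 44, 0, 1, 17, 18, 19, 35, 36, 37, 8, 9, 10, 26, 27, 28, 44, 0, 1, 17, 18, 19, 35, 36, 37, 8, 9, 10, 26, 27, 28, 44.
The distinct values are {0, 1, 8, 9, 10, 17, 18, 19, 26, 27, 28, 35, 36, 37, 44}; there are 15 of them.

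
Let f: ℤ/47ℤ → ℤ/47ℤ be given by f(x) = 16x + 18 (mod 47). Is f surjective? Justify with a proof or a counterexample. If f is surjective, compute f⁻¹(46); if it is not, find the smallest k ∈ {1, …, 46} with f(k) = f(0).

By definition, f is surjective if every y in the codomain equals f(x) for some x in the domain.
Since gcd(16, 47) = 1, 16 is invertible modulo 47. Euclid's algorithm: 47 = 2·16 + 15, 16 = 1·15 + 1; back-substituting gives 1 = 3·16 − 1·47, so 16⁻¹ ≡ 3 (mod 47).
For any y ∈ ℤ/47ℤ, x = 3(y − 18) mod 47 satisfies f(x) = 16·3(y − 18) + 18 ≡ y (since 16·3 ≡ 1 mod 47). So every y has a preimage.
Thus f is surjective.
Since f is surjective, we compute f⁻¹(46): solve 16x + 18 ≡ 46 (mod 47), i.e. 16x ≡ 28 (mod 47).
Multiplying by 16⁻¹ = 3 gives x ≡ 3·28 = 84 = 1·47 + 37 ≡ 37 (mod 47).
Check: f(37) = 16·37 + 18 = 610 = 12·47 + 46 ≡ 46 (mod 47).

37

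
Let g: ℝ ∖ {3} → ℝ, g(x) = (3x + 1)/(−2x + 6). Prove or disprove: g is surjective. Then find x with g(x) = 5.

29/13

If g(x) = −3/2, cross-multiplying gives −2(3x + 1) = 3(−2x + 6), which simplifies to −2 = 18 — false.  So −3/2 has no preimage and g is not surjective.
Solving g(x) = 5: cross-multiplying gives 3x + 1 = 5(−2x + 6), which rearranges to 13x = 29, so x = 29/13.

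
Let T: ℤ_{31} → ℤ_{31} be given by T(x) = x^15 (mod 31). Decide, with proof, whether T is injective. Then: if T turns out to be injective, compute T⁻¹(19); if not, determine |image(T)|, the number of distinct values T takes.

3

T(1) = 1^15 = 1.
T(2): Repeated squaring mod 31: 2^1 ≡ 2, 2^2 ≡ 2² = 4, 2^4 ≡ 4² = 16, 2^8 ≡ 16² = 256 ≡ 8. Since 15 = 8 + 4 + 2 + 1, 2^15 ≡ 8·16·4·2: 8·16 = 128 ≡ 4, then 4·4 = 16, then 16·2 = 32 ≡ 1. So 2^15 ≡ 1 (mod 31).
So T(1) = T(2) = 1 while 1 ≠ 2, so T is not injective.
Since T is not injective, we determine |image(T)|. Computing x^15 mod 31 for each x (by repeated squaring, reducing mod 31 at every step), the values T(0), T(1), …, T(30) are: 0, 1, 1, 30, 1, 1, 30, 1, 1, 1, 1, 30, 30, 30, 1, 30, 1, 30, 1, 1, 1, 30, 30, 30, 30, 1, 30, 30, 1, 30, 30.
The distinct values are {0, 1, 30}; there are 3 of them.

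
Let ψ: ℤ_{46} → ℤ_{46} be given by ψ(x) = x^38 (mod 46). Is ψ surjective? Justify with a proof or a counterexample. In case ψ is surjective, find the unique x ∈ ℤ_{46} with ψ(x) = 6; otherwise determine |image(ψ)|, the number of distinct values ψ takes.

ψ(22): Repeated squaring mod 46: 22^1 ≡ 22, 22^2 ≡ 22² = 484 ≡ 24, 22^4 ≡ 24² = 576 ≡ 24, 22^8 ≡ 24² = 576 ≡ 24, 22^16 ≡ 24² = 576 ≡ 24, 22^32 ≡ 24² = 576 ≡ 24. Since 38 = 32 + 4 + 2, 22^38 ≡ 24·24·24: 24·24 = 576 ≡ 24, then 24·24 = 576 ≡ 24. So 22^38 ≡ 24 (mod 46).
ψ(24): Repeated squaring mod 46: 24^1 ≡ 24, 24^2 ≡ 24² = 576 ≡ 24, 24^4 ≡ 24² = 576 ≡ 24, 24^8 ≡ 24² = 576 ≡ 24, 24^16 ≡ 24² = 576 ≡ 24, 24^32 ≡ 24² = 576 ≡ 24. Since 38 = 32 + 4 + 2, 24^38 ≡ 24·24·24: 24·24 = 576 ≡ 24, then 24·24 = 576 ≡ 24. So 24^38 ≡ 24 (mod 46).
So ψ(22) = ψ(24) = 24 while 22 ≠ 24, so ψ is not injective.
A non-injective map from the 46-element set ℤ_{46} to itself takes at most 45 distinct values, so it cannot be surjective. Hence ψ is not surjective.
Since ψ is not surjective, we determine |image(ψ)|. Computing x^38 mod 46 for each x (by repeated squaring, reducing mod 46 at every step), the values ψ(0), ψ(1), …, ψ(45) are: 0, 1, 32, 13, 12, 3, 2, 29, 16, 31, 4, 41, 18, 27, 8, 39, 6, 25, 26, 35, 36, 9, 24, 23, 24, 9, 36, 35, 26, 25, 6, 39, 8, 27, 18, 41, 4, 31, 16, 29, 2, 3, 12, 13, 32, 1.
The distinct values are {0, 1, 2, 3, 4, 6, 8, 9, 12, 13, 16, 18, 23, 24, 25, 26, 27, 29, 31, 32, 35, 36, 39, 41}; there are 24 of them.

24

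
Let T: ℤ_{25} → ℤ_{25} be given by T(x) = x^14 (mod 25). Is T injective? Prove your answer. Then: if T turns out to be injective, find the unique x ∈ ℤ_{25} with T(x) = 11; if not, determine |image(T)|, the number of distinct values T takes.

T(0) = 0^14 = 0.
T(5): Repeated squaring mod 25: 5^1 ≡ 5, 5^2 ≡ 5² = 25 ≡ 0, 5^4 ≡ 0² = 0, 5^8 ≡ 0² = 0. Since 14 = 8 + 4 + 2, 5^14 ≡ 0·0·0: 0·0 = 0, then 0·0 = 0. So 5^14 ≡ 0 (mod 25).
So T(0) = T(5) = 0 while 0 ≠ 5, therefore T is not injective.
Since T is not injective, we determine |image(T)|. Computing x^14 mod 25 for each x (by repeated squaring, reducing mod 25 at every step), the values T(0), T(1), …, T(24) are: 0, 1, 9, 19, 6, 0, 21, 24, 4, 11, 0, 16, 14, 14, 16, 0, 11, 4, 24, 21, 0, 6, 19, 9, 1.
The distinct values are {0, 1, 4, 6, 9, 11, 14, 16, 19, 21, 24}; there are 11 of them.

11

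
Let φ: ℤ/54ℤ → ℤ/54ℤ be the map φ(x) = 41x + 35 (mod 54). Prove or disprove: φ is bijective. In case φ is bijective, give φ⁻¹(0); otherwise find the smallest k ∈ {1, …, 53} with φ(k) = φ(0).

11

If φ(a) = φ(b), then 41a ≡ 41b (mod 54). Because gcd(41, 54) = 1, we may cancel 41 to get a ≡ b (mod 54).
We now compute 41⁻¹ mod 54 explicitly. Euclid's algorithm: 54 = 1·41 + 13, 41 = 3·13 + 2, 13 = 6·2 + 1; back-substituting gives 1 = 29·41 − 22·54, so 41⁻¹ ≡ 29 (mod 54).
For any y ∈ ℤ/54ℤ, x = 29(y − 35) mod 54 satisfies φ(x) = 41·29(y − 35) + 35 ≡ y (since 41·29 ≡ 1 mod 54). So every y has a preimage.
Thus φ is bijective.
Since φ is bijective, we compute φ⁻¹(0): solve 41x + 35 ≡ 0 (mod 54), i.e. 41x ≡ 19 (mod 54).
Multiplying by 41⁻¹ = 29 gives x ≡ 29·19 = 551 = 10·54 + 11 ≡ 11 (mod 54).
Check: φ(11) = 41·11 + 35 = 486 = 9·54 + 0 ≡ 0 (mod 54).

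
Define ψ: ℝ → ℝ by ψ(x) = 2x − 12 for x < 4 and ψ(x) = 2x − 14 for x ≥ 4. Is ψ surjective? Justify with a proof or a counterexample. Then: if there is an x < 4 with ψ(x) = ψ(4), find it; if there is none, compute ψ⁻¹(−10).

Both pieces are strictly increasing (slopes 2 and 2), so each is injective on its own interval.
The left piece maps (−∞, 4) onto (−∞, −4); the right piece maps [4, ∞) onto [−6, ∞).
The union (−∞, −4) ∪ [−6, ∞) covers ℝ, so ψ is surjective.
For the follow-up: the images overlap, so an x < 4 with ψ(x) = ψ(4) exists. ψ(4) = −6; solving 2x − 12 = −6 for x < 4 gives x = (−6 + 12)/2 = 3.

3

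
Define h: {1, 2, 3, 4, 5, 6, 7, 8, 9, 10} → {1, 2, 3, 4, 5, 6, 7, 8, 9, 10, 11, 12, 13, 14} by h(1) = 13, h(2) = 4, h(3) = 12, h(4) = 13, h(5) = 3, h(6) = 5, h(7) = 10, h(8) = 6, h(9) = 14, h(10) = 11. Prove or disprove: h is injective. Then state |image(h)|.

9

h(1) = 13 = h(4) with 1 ≠ 4, so h is not injective.
The image of h is {3, 4, 5, 6, 10, 11, 12, 13, 14}, which has 9 elements.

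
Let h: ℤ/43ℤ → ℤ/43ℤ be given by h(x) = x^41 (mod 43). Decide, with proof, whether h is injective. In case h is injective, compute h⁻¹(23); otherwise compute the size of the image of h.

Since 43 is prime, the nonzero elements of ℤ/43ℤ form a cyclic group of order 42.
As gcd(41, 42) = 1, raising to the 41st power is a bijection on this group: if u^41 ≡ v^41 then (uv^{−1})^41 = 1, and the only element of order dividing gcd(41, 42) = 1 is 1, so u = v.
With h(0) = 0 this makes h injective on all of ℤ/43ℤ, hence bijective (finite equal-size domain and codomain). In particular h is injective.
Since h is injective, we find the preimage of 23. The inverse of x ↦ x^41 on (ℤ/43ℤ)^× is x ↦ x^41, because 41·41 = 1681 = 40·42 + 1 ≡ 1 (mod 42) and x^{42} = 1 for x ≠ 0 (Fermat). So h⁻¹(23) = 23^41 mod 43.
Repeated squaring mod 43: 23^1 ≡ 23, 23^2 ≡ 23² = 529 ≡ 13, 23^4 ≡ 13² = 169 ≡ 40, 23^8 ≡ 40² = 1600 ≡ 9, 23^16 ≡ 9² = 81 ≡ 38, 23^32 ≡ 38² = 1444 ≡ 25. Since 41 = 32 + 8 + 1, 23^41 ≡ 25·9·23: 25·9 = 225 ≡ 10, then 10·23 = 230 ≡ 15. So 23^41 ≡ 15 (mod 43).
Hence h⁻¹(23) = 15.

15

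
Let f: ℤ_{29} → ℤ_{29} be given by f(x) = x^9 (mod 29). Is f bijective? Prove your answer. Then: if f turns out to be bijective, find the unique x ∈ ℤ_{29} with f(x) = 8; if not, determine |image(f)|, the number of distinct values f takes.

26

Since 29 is prime, the nonzero elements of ℤ_{29} form a cyclic group of order 28.
As gcd(9, 28) = 1, raising to the 9th power is a bijection on this group: if u^9 ≡ v^9 then (uv^{−1})^9 = 1, and the only element of order dividing gcd(9, 28) = 1 is 1, so u = v.
With f(0) = 0 this makes f injective on all of ℤ_{29}, hence bijective (finite equal-size domain and codomain). In particular f is bijective.
Since f is bijective, we find the preimage of 8. The inverse of x ↦ x^9 on (ℤ_{29})^× is x ↦ x^25, because 9·25 = 225 = 8·28 + 1 ≡ 1 (mod 28) and x^{28} = 1 for x ≠ 0 (Fermat). So f⁻¹(8) = 8^25 mod 29.
Repeated squaring mod 29: 8^1 ≡ 8, 8^2 ≡ 8² = 64 ≡ 6, 8^4 ≡ 6² = 36 ≡ 7, 8^8 ≡ 7² = 49 ≡ 20, 8^16 ≡ 20² = 400 ≡ 23. Since 25 = 16 + 8 + 1, 8^25 ≡ 23·20·8: 23·20 = 460 ≡ 25, then 25·8 = 200 ≡ 26. So 8^25 ≡ 26 (mod 29).
Hence f⁻¹(8) = 26.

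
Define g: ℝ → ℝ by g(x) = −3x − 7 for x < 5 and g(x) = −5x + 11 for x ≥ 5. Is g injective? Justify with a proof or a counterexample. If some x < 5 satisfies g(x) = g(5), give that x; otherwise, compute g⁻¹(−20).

Both pieces are strictly decreasing (slopes −3 and −5), so each is injective on its own interval.
The left piece maps (−∞, 5) onto (−22, ∞); the right piece maps [5, ∞) onto (−∞, −14].
These images overlap. In particular g(5) = −14 (right piece), and solving −3x − 7 = −14 on the left piece gives x = 7/3 < 5.
So g(7/3) = g(5) with 7/3 ≠ 5, and g is not injective. This x = 7/3 is the requested value below 5.

7/3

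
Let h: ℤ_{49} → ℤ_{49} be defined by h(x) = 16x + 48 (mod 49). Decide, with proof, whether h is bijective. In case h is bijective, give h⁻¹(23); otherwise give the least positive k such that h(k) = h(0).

26

Recall: h is injective if h(a) = h(b) implies a = b.
If h(a) = h(b), then 16a ≡ 16b (mod 49). Because gcd(16, 49) = 1, we may cancel 16 to get a ≡ b (mod 49).
We now compute 16⁻¹ mod 49 explicitly. Euclid's algorithm: 49 = 3·16 + 1; back-substituting gives 1 = 46·16 − 15·49, so 16⁻¹ ≡ 46 (mod 49).
For any y ∈ ℤ_{49}, x = 46(y − 48) mod 49 satisfies h(x) = 16·46(y − 48) + 48 ≡ y (since 16·46 ≡ 1 mod 49). So every y has a preimage.
Thus h is bijective.
Since h is bijective, we compute h⁻¹(23): solve 16x + 48 ≡ 23 (mod 49), i.e. 16x ≡ 24 (mod 49).
Multiplying by 16⁻¹ = 46 gives x ≡ 46·24 = 1104 = 22·49 + 26 ≡ 26 (mod 49).
Check: h(26) = 16·26 + 48 = 464 = 9·49 + 23 ≡ 23 (mod 49).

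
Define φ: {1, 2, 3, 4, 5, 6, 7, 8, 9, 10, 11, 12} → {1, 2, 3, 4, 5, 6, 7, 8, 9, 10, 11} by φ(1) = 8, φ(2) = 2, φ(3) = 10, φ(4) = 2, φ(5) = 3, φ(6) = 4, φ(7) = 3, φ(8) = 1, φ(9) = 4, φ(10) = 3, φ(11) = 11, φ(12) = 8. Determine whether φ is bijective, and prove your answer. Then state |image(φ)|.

7

φ(2) = 2 = φ(4) with 2 ≠ 4, so φ is not injective, hence not bijective.
The image of φ is {1, 2, 3, 4, 8, 10, 11}, which has 7 elements.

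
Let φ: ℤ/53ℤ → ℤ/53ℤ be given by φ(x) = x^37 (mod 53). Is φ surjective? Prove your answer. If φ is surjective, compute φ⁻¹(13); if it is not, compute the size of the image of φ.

Since 53 is prime, the nonzero elements of ℤ/53ℤ form a cyclic group of order 52.
As gcd(37, 52) = 1, raising to the 37th power is a bijection on this group: if a^37 ≡ b^37 then (ab^{−1})^37 = 1, and the only element of order dividing gcd(37, 52) = 1 is 1, so a = b.
With φ(0) = 0 this makes φ injective on all of ℤ/53ℤ, hence bijective (finite equal-size domain and codomain). In particular φ is surjective.
Since φ is surjective, we find the preimage of 13. The inverse of x ↦ x^37 on (ℤ/53ℤ)^× is x ↦ x^45, because 37·45 = 1665 = 32·52 + 1 ≡ 1 (mod 52) and x^{52} = 1 for x ≠ 0 (Fermat). So φ⁻¹(13) = 13^45 mod 53.
Repeated squaring mod 53: 13^1 ≡ 13, 13^2 ≡ 13² = 169 ≡ 10, 13^4 ≡ 10² = 100 ≡ 47, 13^8 ≡ 47² = 2209 ≡ 36, 13^16 ≡ 36² = 1296 ≡ 24, 13^32 ≡ 24² = 576 ≡ 46. Since 45 = 32 + 8 + 4 + 1, 13^45 ≡ 46·36·47·13: 46·36 = 1656 ≡ 13, then 13·47 = 611 ≡ 28, then 28·13 = 364 ≡ 46. So 13^45 ≡ 46 (mod 53).
Hence φ⁻¹(13) = 46.

46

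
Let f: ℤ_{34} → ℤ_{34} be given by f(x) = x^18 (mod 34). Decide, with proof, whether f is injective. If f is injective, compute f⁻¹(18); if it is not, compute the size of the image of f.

f(16): Repeated squaring mod 34: 16^1 ≡ 16, 16^2 ≡ 16² = 256 ≡ 18, 16^4 ≡ 18² = 324 ≡ 18, 16^8 ≡ 18² = 324 ≡ 18, 16^16 ≡ 18² = 324 ≡ 18. Since 18 = 16 + 2, 16^18 ≡ 18·18: 18·18 = 324 ≡ 18. So 16^18 ≡ 18 (mod 34).
f(18): Repeated squaring mod 34: 18^1 ≡ 18, 18^2 ≡ 18² = 324 ≡ 18, 18^4 ≡ 18² = 324 ≡ 18, 18^8 ≡ 18² = 324 ≡ 18, 18^16 ≡ 18² = 324 ≡ 18. Since 18 = 16 + 2, 18^18 ≡ 18·18: 18·18 = 324 ≡ 18. So 18^18 ≡ 18 (mod 34).
So f(16) = f(18) = 18 while 16 ≠ 18, hence f is not injective.
Since f is not injective, we determine |image(f)|. Computing x^18 mod 34 for each x (by repeated squaring, reducing mod 34 at every step), the values f(0), f(1), …, f(33) are: 0, 1, 4, 9, 16, 25, 2, 15, 30, 13, 32, 19, 8, 33, 26, 21, 18, 17, 18, 21, 26, 33, 8, 19, 32, 13, 30, 15, 2, 25, 16, 9, 4, 1.
The distinct values are {0, 1, 2, 4, 8, 9, 13, 15, 16, 17, 18, 19, 21, 25, 26, 30, 32, 33}; there are 18 of them.

18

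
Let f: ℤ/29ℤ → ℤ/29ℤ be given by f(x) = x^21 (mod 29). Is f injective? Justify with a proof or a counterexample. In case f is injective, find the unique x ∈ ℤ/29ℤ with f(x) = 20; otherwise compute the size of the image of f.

f(2): Repeated squaring mod 29: 2^1 ≡ 2, 2^2 ≡ 2² = 4, 2^4 ≡ 4² = 16, 2^8 ≡ 16² = 256 ≡ 24, 2^16 ≡ 24² = 576 ≡ 25. Since 21 = 16 + 4 + 1, 2^21 ≡ 25·16·2: 25·16 = 400 ≡ 23, then 23·2 = 46 ≡ 17. So 2^21 ≡ 17 (mod 29).
f(3): Repeated squaring mod 29: 3^1 ≡ 3, 3^2 ≡ 3² = 9, 3^4 ≡ 9² = 81 ≡ 23, 3^8 ≡ 23² = 529 ≡ 7, 3^16 ≡ 7² = 49 ≡ 20. Since 21 = 16 + 4 + 1, 3^21 ≡ 20·23·3: 20·23 = 460 ≡ 25, then 25·3 = 75 ≡ 17. So 3^21 ≡ 17 (mod 29).
So f(2) = f(3) = 17 while 2 ≠ 3, hence f is not injective.
Since f is not injective, we determine |image(f)|. Computing x^21 mod 29 for each x (by repeated squaring, reducing mod 29 at every step), the values f(0), f(1), …, f(28) are: 0, 1, 17, 17, 28, 28, 28, 1, 12, 28, 12, 17, 12, 28, 17, 12, 1, 17, 12, 17, 1, 17, 28, 1, 1, 1, 12, 12, 28.
The distinct values are {0, 1, 12, 17, 28}; there are 5 of them.

5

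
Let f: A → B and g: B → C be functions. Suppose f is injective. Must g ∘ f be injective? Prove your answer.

No. Take A = B = C = {0, 1}, f = identity (injective), and g(x) = 0 for every x.
Then (g ∘ f)(0) = 0 = (g ∘ f)(1) with 0 ≠ 1, so g ∘ f is not injective.

not injective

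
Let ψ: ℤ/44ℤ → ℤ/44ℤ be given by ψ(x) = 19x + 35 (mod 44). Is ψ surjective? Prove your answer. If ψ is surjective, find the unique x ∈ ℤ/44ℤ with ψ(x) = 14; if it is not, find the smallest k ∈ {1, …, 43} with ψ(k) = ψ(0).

By definition, ψ is surjective if every y in the codomain equals ψ(x) for some x in the domain.
Since gcd(19, 44) = 1, 19 is invertible modulo 44. Euclid's algorithm: 44 = 2·19 + 6, 19 = 3·6 + 1; back-substituting gives 1 = 7·19 − 3·44, so 19⁻¹ ≡ 7 (mod 44).
For any y ∈ ℤ/44ℤ, x = 7(y − 35) mod 44 satisfies ψ(x) = 19·7(y − 35) + 35 ≡ y (since 19·7 ≡ 1 mod 44). So every y has a preimage.
Hence ψ is surjective.
Since ψ is surjective, we find ψ⁻¹(14): we need 19x ≡ 14 − 35 ≡ 23 (mod 44). Using 19⁻¹ = 7: x ≡ 7·23 = 161 = 3·44 + 29, so x = 29.
Check: ψ(29) = 19·29 + 35 = 586 = 13·44 + 14 ≡ 14 (mod 44).

29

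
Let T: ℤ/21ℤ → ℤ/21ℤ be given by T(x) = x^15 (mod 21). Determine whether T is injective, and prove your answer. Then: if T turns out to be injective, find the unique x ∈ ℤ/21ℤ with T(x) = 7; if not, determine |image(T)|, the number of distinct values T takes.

9

T(1) = 1^15 = 1.
T(4): Repeated squaring mod 21: 4^1 ≡ 4, 4^2 ≡ 4² = 16, 4^4 ≡ 16² = 256 ≡ 4, 4^8 ≡ 4² = 16. Since 15 = 8 + 4 + 2 + 1, 4^15 ≡ 16·4·16·4: 16·4 = 64 ≡ 1, then 1·16 = 16, then 16·4 = 64 ≡ 1. So 4^15 ≡ 1 (mod 21).
So T(1) = T(4) = 1 while 1 ≠ 4, so T is not injective.
Since T is not injective, we determine |image(T)|. Computing x^15 mod 21 for each x (by repeated squaring, reducing mod 21 at every step), the values T(0), T(1), …, T(20) are: 0, 1, 8, 6, 1, 20, 6, 7, 8, 15, 13, 8, 6, 13, 14, 15, 1, 20, 15, 13, 20.
The distinct values are {0, 1, 6, 7, 8, 13, 14, 15, 20}; there are 9 of them.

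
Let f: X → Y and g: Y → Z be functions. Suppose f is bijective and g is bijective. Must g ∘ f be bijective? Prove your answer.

bijective

Injectivity: if g(f(x_1)) = g(f(x_2)) then f(x_1) = f(x_2) (g injective) so x_1 = x_2 (f injective).
Surjectivity: for c ∈ Z pick b with g(b) = c, then a with f(a) = b; then (g ∘ f)(a) = c.
Thus g ∘ f is bijective.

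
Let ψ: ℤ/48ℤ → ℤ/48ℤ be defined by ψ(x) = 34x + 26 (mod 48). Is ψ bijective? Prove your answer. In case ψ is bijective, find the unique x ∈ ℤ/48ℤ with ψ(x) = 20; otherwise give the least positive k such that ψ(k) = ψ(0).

24

Recall that ψ is injective if ψ(x_1) = ψ(x_2) implies x_1 = x_2.
We have gcd(34, 48) = 2 > 1. Taking x_1 = 0 and x_2 = 24: ψ(0) = 26 and ψ(24) = 34·24 + 26 = 842 ≡ 26 (mod 48).
So ψ(0) = ψ(24) while 0 ≠ 24, therefore ψ is not injective, hence not bijective.
Since ψ is not bijective, we find the least positive k with ψ(k) = ψ(0): this means 34k ≡ 0 (mod 48), i.e. 48 ∣ 34k. Since gcd(34, 48) = 2, dividing through by 2 this holds exactly when 24 ∣ 17k, and as gcd(17, 24) = 1, exactly when 24 ∣ k.
The smallest positive such k is 24.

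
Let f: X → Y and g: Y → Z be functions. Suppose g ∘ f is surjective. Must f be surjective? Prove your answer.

not surjective

No. Take X = {1, 2, 3}, Y = {1, 2, 3, 4, 5, 6}, Z = {1}, f(a) = 1 for every a ∈ X, and g(b) = 1 for every b ∈ Y.
Then g ∘ f is surjective onto {1}, but 6 ∈ Y has no preimage under f, so f is not surjective.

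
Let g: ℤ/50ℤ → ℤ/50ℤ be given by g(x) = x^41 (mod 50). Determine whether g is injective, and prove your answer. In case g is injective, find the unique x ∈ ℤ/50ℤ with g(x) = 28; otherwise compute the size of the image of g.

42

g(0) = 0^41 = 0.
g(10): Repeated squaring mod 50: 10^1 ≡ 10, 10^2 ≡ 10² = 100 ≡ 0, 10^4 ≡ 0² = 0, 10^8 ≡ 0² = 0, 10^16 ≡ 0² = 0, 10^32 ≡ 0² = 0. Since 41 = 32 + 8 + 1, 10^41 ≡ 0·0·10: 0·0 = 0, then 0·10 = 0. So 10^41 ≡ 0 (mod 50).
So g(0) = g(10) = 0 while 0 ≠ 10, hence g is not injective.
Since g is not injective, we determine |image(g)|. Computing x^41 mod 50 for each x (by repeated squaring, reducing mod 50 at every step), the values g(0), g(1), …, g(49) are: 0, 1, 2, 3, 4, 25, 6, 7, 8, 9, 0, 11, 12, 13, 14, 25, 16, 17, 18, 19, 0, 21, 22, 23, 24, 25, 26, 27, 28, 29, 0, 31, 32, 33, 34, 25, 36, 37, 38, 39, 0, 41, 42, 43, 44, 25, 46, 47, 48, 49.
The distinct values are {0, 1, 2, 3, 4, 6, 7, 8, 9, 11, 12, 13, 14, 16, 17, 18, 19, 21, 22, 23, 24, 25, 26, 27, 28, 29, 31, 32, 33, 34, 36, 37, 38, 39, 41, 42, 43, 44, 46, 47, 48, 49}; there are 42 of them.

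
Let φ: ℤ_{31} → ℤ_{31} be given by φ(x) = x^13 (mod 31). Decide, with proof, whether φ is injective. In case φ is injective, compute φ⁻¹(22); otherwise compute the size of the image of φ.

21

Since 31 is prime, the nonzero elements of ℤ_{31} form a cyclic group of order 30.
As gcd(13, 30) = 1, raising to the 13th power is a bijection on this group: if s^13 ≡ t^13 then (st^{−1})^13 = 1, and the only element of order dividing gcd(13, 30) = 1 is 1, so s = t.
With φ(0) = 0 this makes φ injective on all of ℤ_{31}, hence bijective (finite equal-size domain and codomain). In particular φ is injective.
Since φ is injective, we find the preimage of 22. The inverse of x ↦ x^13 on (ℤ_{31})^× is x ↦ x^7, because 13·7 = 91 = 3·30 + 1 ≡ 1 (mod 30) and x^{30} = 1 for x ≠ 0 (Fermat). So φ⁻¹(22) = 22^7 mod 31.
Repeated squaring mod 31: 22^1 ≡ 22, 22^2 ≡ 22² = 484 ≡ 19, 22^4 ≡ 19² = 361 ≡ 20. Since 7 = 4 + 2 + 1, 22^7 ≡ 20·19·22: 20·19 = 380 ≡ 8, then 8·22 = 176 ≡ 21. So 22^7 ≡ 21 (mod 31).
Hence φ⁻¹(22) = 21.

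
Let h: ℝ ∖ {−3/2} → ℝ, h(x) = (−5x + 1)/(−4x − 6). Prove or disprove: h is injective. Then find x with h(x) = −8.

-47/37

Suppose h(u) = h(v). Cross-multiplying: (−5u + 1)(−4v − 6) = (−5v + 1)(−4u − 6).
Expanding both sides and cancelling the symmetric terms leaves 34·(u − v) = 0. Since 34 ≠ 0, u = v. So h is injective.
Solving h(x) = −8: cross-multiplying gives −5x + 1 = −8(−4x − 6), which rearranges to −37x = 47, so x = −47/37.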